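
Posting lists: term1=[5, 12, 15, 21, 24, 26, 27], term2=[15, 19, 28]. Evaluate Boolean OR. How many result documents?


Boolean OR: find union of posting lists
term1 docs: [5, 12, 15, 21, 24, 26, 27]
term2 docs: [15, 19, 28]
Union: [5, 12, 15, 19, 21, 24, 26, 27, 28]
|union| = 9

9


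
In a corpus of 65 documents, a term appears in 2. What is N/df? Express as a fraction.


IDF ratio = N / df
= 65 / 2
= 65/2

65/2


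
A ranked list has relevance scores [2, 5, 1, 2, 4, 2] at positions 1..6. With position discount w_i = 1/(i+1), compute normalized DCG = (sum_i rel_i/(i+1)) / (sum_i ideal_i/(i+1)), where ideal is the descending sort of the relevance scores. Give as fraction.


Position discount weights w_i = 1/(i+1) for i=1..6:
Weights = [1/2, 1/3, 1/4, 1/5, 1/6, 1/7]
Actual relevance: [2, 5, 1, 2, 4, 2]
DCG = 2/2 + 5/3 + 1/4 + 2/5 + 4/6 + 2/7 = 1793/420
Ideal relevance (sorted desc): [5, 4, 2, 2, 2, 1]
Ideal DCG = 5/2 + 4/3 + 2/4 + 2/5 + 2/6 + 1/7 = 547/105
nDCG = DCG / ideal_DCG = 1793/420 / 547/105 = 1793/2188

1793/2188


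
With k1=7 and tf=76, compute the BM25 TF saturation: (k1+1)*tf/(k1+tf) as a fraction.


BM25 TF component = (k1+1)*tf / (k1+tf)
k1 = 7, tf = 76
Numerator = (7+1)*76 = 608
Denominator = 7 + 76 = 83
= 608/83 = 608/83

608/83


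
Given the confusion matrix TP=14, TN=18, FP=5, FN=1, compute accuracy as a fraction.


Accuracy = (TP + TN) / (TP + TN + FP + FN)
TP + TN = 14 + 18 = 32
Total = 14 + 18 + 5 + 1 = 38
Accuracy = 32 / 38 = 16/19

16/19


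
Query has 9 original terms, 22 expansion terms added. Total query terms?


Original terms: 9
Expansion terms: 22
Total = 9 + 22 = 31

31


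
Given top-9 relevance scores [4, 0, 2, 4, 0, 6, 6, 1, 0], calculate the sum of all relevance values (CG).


Cumulative Gain = sum of relevance scores
Position 1: rel=4, running sum=4
Position 2: rel=0, running sum=4
Position 3: rel=2, running sum=6
Position 4: rel=4, running sum=10
Position 5: rel=0, running sum=10
Position 6: rel=6, running sum=16
Position 7: rel=6, running sum=22
Position 8: rel=1, running sum=23
Position 9: rel=0, running sum=23
CG = 23

23


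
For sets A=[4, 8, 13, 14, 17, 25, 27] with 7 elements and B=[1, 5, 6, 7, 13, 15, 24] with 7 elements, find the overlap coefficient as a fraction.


A intersect B = [13]
|A intersect B| = 1
min(|A|, |B|) = min(7, 7) = 7
Overlap = 1 / 7 = 1/7

1/7


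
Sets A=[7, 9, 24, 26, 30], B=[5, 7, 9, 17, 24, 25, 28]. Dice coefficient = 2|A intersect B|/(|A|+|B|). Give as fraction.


A intersect B = [7, 9, 24]
|A intersect B| = 3
|A| = 5, |B| = 7
Dice = 2*3 / (5+7)
= 6 / 12 = 1/2

1/2


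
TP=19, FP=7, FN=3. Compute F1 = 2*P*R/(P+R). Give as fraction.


F1 = 2 * P * R / (P + R)
P = TP/(TP+FP) = 19/26 = 19/26
R = TP/(TP+FN) = 19/22 = 19/22
2 * P * R = 2 * 19/26 * 19/22 = 361/286
P + R = 19/26 + 19/22 = 228/143
F1 = 361/286 / 228/143 = 19/24

19/24


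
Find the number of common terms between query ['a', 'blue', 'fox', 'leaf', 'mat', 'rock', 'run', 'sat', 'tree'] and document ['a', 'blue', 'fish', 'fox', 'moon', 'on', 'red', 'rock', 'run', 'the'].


Query terms: ['a', 'blue', 'fox', 'leaf', 'mat', 'rock', 'run', 'sat', 'tree']
Document terms: ['a', 'blue', 'fish', 'fox', 'moon', 'on', 'red', 'rock', 'run', 'the']
Common terms: ['a', 'blue', 'fox', 'rock', 'run']
Overlap count = 5

5


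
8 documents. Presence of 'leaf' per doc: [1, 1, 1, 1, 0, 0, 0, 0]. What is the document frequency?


Checking each document for 'leaf':
Doc 1: present
Doc 2: present
Doc 3: present
Doc 4: present
Doc 5: absent
Doc 6: absent
Doc 7: absent
Doc 8: absent
df = sum of presences = 1 + 1 + 1 + 1 + 0 + 0 + 0 + 0 = 4

4


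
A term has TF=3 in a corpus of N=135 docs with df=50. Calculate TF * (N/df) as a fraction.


TF * (N/df)
= 3 * (135/50)
= 3 * 27/10
= 81/10

81/10


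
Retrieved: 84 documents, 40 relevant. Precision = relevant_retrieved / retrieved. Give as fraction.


Precision = relevant_retrieved / total_retrieved
= 40 / 84
= 40 / (40 + 44)
= 10/21

10/21


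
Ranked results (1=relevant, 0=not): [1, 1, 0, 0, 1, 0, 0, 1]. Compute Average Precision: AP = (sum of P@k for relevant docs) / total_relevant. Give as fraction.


Computing P@k for each relevant position:
Position 1: relevant, P@1 = 1/1 = 1
Position 2: relevant, P@2 = 2/2 = 1
Position 3: not relevant
Position 4: not relevant
Position 5: relevant, P@5 = 3/5 = 3/5
Position 6: not relevant
Position 7: not relevant
Position 8: relevant, P@8 = 4/8 = 1/2
Sum of P@k = 1 + 1 + 3/5 + 1/2 = 31/10
AP = 31/10 / 4 = 31/40

31/40


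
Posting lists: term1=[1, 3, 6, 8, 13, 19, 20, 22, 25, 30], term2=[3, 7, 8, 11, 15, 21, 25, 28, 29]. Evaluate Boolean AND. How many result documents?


Boolean AND: find intersection of posting lists
term1 docs: [1, 3, 6, 8, 13, 19, 20, 22, 25, 30]
term2 docs: [3, 7, 8, 11, 15, 21, 25, 28, 29]
Intersection: [3, 8, 25]
|intersection| = 3

3


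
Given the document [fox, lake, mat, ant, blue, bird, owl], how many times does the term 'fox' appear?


Document has 7 words
Scanning for 'fox':
Found at positions: [0]
Count = 1

1


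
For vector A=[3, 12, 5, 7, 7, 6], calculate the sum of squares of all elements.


|A|^2 = sum of squared components
A[0]^2 = 3^2 = 9
A[1]^2 = 12^2 = 144
A[2]^2 = 5^2 = 25
A[3]^2 = 7^2 = 49
A[4]^2 = 7^2 = 49
A[5]^2 = 6^2 = 36
Sum = 9 + 144 + 25 + 49 + 49 + 36 = 312

312


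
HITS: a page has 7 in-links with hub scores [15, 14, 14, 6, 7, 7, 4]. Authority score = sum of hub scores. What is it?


Authority = sum of hub scores of in-linkers
In-link 1: hub score = 15
In-link 2: hub score = 14
In-link 3: hub score = 14
In-link 4: hub score = 6
In-link 5: hub score = 7
In-link 6: hub score = 7
In-link 7: hub score = 4
Authority = 15 + 14 + 14 + 6 + 7 + 7 + 4 = 67

67


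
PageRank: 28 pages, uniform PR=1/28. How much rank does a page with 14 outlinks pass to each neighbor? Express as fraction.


Initial PR = 1/28 = 1/28
Outlinks = 14
Contribution per link = PR / outlinks
= 1/28 / 14
= 1/392

1/392


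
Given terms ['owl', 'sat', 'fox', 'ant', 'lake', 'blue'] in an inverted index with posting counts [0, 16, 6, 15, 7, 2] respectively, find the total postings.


Summing posting list sizes:
'owl': 0 postings
'sat': 16 postings
'fox': 6 postings
'ant': 15 postings
'lake': 7 postings
'blue': 2 postings
Total = 0 + 16 + 6 + 15 + 7 + 2 = 46

46


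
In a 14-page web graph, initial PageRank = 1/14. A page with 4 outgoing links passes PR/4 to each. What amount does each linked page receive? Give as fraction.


Initial PR = 1/14 = 1/14
Outlinks = 4
Contribution per link = PR / outlinks
= 1/14 / 4
= 1/56

1/56


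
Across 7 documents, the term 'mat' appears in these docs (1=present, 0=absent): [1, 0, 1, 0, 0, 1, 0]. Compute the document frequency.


Checking each document for 'mat':
Doc 1: present
Doc 2: absent
Doc 3: present
Doc 4: absent
Doc 5: absent
Doc 6: present
Doc 7: absent
df = sum of presences = 1 + 0 + 1 + 0 + 0 + 1 + 0 = 3

3


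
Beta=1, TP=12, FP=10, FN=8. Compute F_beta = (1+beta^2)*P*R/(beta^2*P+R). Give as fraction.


P = TP/(TP+FP) = 12/22 = 6/11
R = TP/(TP+FN) = 12/20 = 3/5
beta^2 = 1^2 = 1
(1 + beta^2) = 2
Numerator = (1+beta^2)*P*R = 36/55
Denominator = beta^2*P + R = 6/11 + 3/5 = 63/55
F_beta = 4/7

4/7


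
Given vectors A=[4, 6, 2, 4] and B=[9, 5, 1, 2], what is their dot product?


Dot product = sum of element-wise products
A[0]*B[0] = 4*9 = 36
A[1]*B[1] = 6*5 = 30
A[2]*B[2] = 2*1 = 2
A[3]*B[3] = 4*2 = 8
Sum = 36 + 30 + 2 + 8 = 76

76


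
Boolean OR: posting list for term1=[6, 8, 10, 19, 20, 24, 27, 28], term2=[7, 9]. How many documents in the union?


Boolean OR: find union of posting lists
term1 docs: [6, 8, 10, 19, 20, 24, 27, 28]
term2 docs: [7, 9]
Union: [6, 7, 8, 9, 10, 19, 20, 24, 27, 28]
|union| = 10

10


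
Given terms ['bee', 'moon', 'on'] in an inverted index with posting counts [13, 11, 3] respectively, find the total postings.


Summing posting list sizes:
'bee': 13 postings
'moon': 11 postings
'on': 3 postings
Total = 13 + 11 + 3 = 27

27


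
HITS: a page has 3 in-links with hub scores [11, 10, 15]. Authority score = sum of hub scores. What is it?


Authority = sum of hub scores of in-linkers
In-link 1: hub score = 11
In-link 2: hub score = 10
In-link 3: hub score = 15
Authority = 11 + 10 + 15 = 36

36


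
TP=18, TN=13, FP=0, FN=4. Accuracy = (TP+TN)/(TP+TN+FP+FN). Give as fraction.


Accuracy = (TP + TN) / (TP + TN + FP + FN)
TP + TN = 18 + 13 = 31
Total = 18 + 13 + 0 + 4 = 35
Accuracy = 31 / 35 = 31/35

31/35


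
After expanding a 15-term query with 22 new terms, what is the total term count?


Original terms: 15
Expansion terms: 22
Total = 15 + 22 = 37

37


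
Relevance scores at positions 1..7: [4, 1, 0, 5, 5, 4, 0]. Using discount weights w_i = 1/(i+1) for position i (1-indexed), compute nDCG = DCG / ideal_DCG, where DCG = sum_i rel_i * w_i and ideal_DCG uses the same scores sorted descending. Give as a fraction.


Position discount weights w_i = 1/(i+1) for i=1..7:
Weights = [1/2, 1/3, 1/4, 1/5, 1/6, 1/7, 1/8]
Actual relevance: [4, 1, 0, 5, 5, 4, 0]
DCG = 4/2 + 1/3 + 0/4 + 5/5 + 5/6 + 4/7 + 0/8 = 199/42
Ideal relevance (sorted desc): [5, 5, 4, 4, 1, 0, 0]
Ideal DCG = 5/2 + 5/3 + 4/4 + 4/5 + 1/6 + 0/7 + 0/8 = 92/15
nDCG = DCG / ideal_DCG = 199/42 / 92/15 = 995/1288

995/1288


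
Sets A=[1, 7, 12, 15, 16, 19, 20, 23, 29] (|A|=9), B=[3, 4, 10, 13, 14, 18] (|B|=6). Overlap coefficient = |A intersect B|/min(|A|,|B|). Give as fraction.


A intersect B = []
|A intersect B| = 0
min(|A|, |B|) = min(9, 6) = 6
Overlap = 0 / 6 = 0

0


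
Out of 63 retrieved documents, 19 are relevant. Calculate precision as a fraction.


Precision = relevant_retrieved / total_retrieved
= 19 / 63
= 19 / (19 + 44)
= 19/63

19/63


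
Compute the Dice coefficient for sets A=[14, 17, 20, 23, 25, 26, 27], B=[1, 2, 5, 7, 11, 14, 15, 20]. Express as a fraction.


A intersect B = [14, 20]
|A intersect B| = 2
|A| = 7, |B| = 8
Dice = 2*2 / (7+8)
= 4 / 15 = 4/15

4/15


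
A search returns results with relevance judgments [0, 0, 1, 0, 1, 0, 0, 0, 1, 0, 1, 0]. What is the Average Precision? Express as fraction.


Computing P@k for each relevant position:
Position 1: not relevant
Position 2: not relevant
Position 3: relevant, P@3 = 1/3 = 1/3
Position 4: not relevant
Position 5: relevant, P@5 = 2/5 = 2/5
Position 6: not relevant
Position 7: not relevant
Position 8: not relevant
Position 9: relevant, P@9 = 3/9 = 1/3
Position 10: not relevant
Position 11: relevant, P@11 = 4/11 = 4/11
Position 12: not relevant
Sum of P@k = 1/3 + 2/5 + 1/3 + 4/11 = 236/165
AP = 236/165 / 4 = 59/165

59/165


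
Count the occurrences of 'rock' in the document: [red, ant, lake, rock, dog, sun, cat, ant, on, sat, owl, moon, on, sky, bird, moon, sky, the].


Document has 18 words
Scanning for 'rock':
Found at positions: [3]
Count = 1

1


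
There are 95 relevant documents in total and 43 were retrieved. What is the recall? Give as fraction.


Recall = retrieved_relevant / total_relevant
= 43 / 95
= 43 / (43 + 52)
= 43/95

43/95


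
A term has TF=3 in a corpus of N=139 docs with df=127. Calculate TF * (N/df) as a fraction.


TF * (N/df)
= 3 * (139/127)
= 3 * 139/127
= 417/127

417/127


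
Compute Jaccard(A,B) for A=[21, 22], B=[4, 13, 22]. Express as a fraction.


A intersect B = [22]
|A intersect B| = 1
A union B = [4, 13, 21, 22]
|A union B| = 4
Jaccard = 1/4 = 1/4

1/4


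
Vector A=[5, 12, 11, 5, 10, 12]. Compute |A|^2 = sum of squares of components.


|A|^2 = sum of squared components
A[0]^2 = 5^2 = 25
A[1]^2 = 12^2 = 144
A[2]^2 = 11^2 = 121
A[3]^2 = 5^2 = 25
A[4]^2 = 10^2 = 100
A[5]^2 = 12^2 = 144
Sum = 25 + 144 + 121 + 25 + 100 + 144 = 559

559


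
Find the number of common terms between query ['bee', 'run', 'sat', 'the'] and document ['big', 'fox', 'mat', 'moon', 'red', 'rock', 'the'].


Query terms: ['bee', 'run', 'sat', 'the']
Document terms: ['big', 'fox', 'mat', 'moon', 'red', 'rock', 'the']
Common terms: ['the']
Overlap count = 1

1


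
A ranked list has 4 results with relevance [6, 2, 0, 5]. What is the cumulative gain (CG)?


Cumulative Gain = sum of relevance scores
Position 1: rel=6, running sum=6
Position 2: rel=2, running sum=8
Position 3: rel=0, running sum=8
Position 4: rel=5, running sum=13
CG = 13

13


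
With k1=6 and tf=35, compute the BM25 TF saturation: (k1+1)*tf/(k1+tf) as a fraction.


BM25 TF component = (k1+1)*tf / (k1+tf)
k1 = 6, tf = 35
Numerator = (6+1)*35 = 245
Denominator = 6 + 35 = 41
= 245/41 = 245/41

245/41


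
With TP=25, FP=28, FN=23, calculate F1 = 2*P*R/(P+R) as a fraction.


F1 = 2 * P * R / (P + R)
P = TP/(TP+FP) = 25/53 = 25/53
R = TP/(TP+FN) = 25/48 = 25/48
2 * P * R = 2 * 25/53 * 25/48 = 625/1272
P + R = 25/53 + 25/48 = 2525/2544
F1 = 625/1272 / 2525/2544 = 50/101

50/101


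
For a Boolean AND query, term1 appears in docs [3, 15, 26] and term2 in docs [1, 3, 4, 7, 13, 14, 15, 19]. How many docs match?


Boolean AND: find intersection of posting lists
term1 docs: [3, 15, 26]
term2 docs: [1, 3, 4, 7, 13, 14, 15, 19]
Intersection: [3, 15]
|intersection| = 2

2


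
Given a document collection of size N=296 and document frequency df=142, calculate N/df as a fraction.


IDF ratio = N / df
= 296 / 142
= 148/71

148/71


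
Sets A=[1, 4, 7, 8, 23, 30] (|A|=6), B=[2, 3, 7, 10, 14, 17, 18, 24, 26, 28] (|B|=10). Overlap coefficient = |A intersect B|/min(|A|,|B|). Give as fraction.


A intersect B = [7]
|A intersect B| = 1
min(|A|, |B|) = min(6, 10) = 6
Overlap = 1 / 6 = 1/6

1/6


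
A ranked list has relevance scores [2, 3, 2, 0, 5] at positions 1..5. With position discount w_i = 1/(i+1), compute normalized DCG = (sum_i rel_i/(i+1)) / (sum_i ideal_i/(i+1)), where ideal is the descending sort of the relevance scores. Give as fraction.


Position discount weights w_i = 1/(i+1) for i=1..5:
Weights = [1/2, 1/3, 1/4, 1/5, 1/6]
Actual relevance: [2, 3, 2, 0, 5]
DCG = 2/2 + 3/3 + 2/4 + 0/5 + 5/6 = 10/3
Ideal relevance (sorted desc): [5, 3, 2, 2, 0]
Ideal DCG = 5/2 + 3/3 + 2/4 + 2/5 + 0/6 = 22/5
nDCG = DCG / ideal_DCG = 10/3 / 22/5 = 25/33

25/33


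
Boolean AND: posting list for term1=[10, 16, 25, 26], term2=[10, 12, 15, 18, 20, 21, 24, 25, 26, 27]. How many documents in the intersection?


Boolean AND: find intersection of posting lists
term1 docs: [10, 16, 25, 26]
term2 docs: [10, 12, 15, 18, 20, 21, 24, 25, 26, 27]
Intersection: [10, 25, 26]
|intersection| = 3

3


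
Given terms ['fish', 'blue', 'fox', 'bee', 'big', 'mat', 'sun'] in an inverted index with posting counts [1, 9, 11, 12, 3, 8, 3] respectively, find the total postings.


Summing posting list sizes:
'fish': 1 postings
'blue': 9 postings
'fox': 11 postings
'bee': 12 postings
'big': 3 postings
'mat': 8 postings
'sun': 3 postings
Total = 1 + 9 + 11 + 12 + 3 + 8 + 3 = 47

47


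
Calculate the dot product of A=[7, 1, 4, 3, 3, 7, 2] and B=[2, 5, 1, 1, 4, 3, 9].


Dot product = sum of element-wise products
A[0]*B[0] = 7*2 = 14
A[1]*B[1] = 1*5 = 5
A[2]*B[2] = 4*1 = 4
A[3]*B[3] = 3*1 = 3
A[4]*B[4] = 3*4 = 12
A[5]*B[5] = 7*3 = 21
A[6]*B[6] = 2*9 = 18
Sum = 14 + 5 + 4 + 3 + 12 + 21 + 18 = 77

77


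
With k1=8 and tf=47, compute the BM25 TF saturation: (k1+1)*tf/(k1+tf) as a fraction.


BM25 TF component = (k1+1)*tf / (k1+tf)
k1 = 8, tf = 47
Numerator = (8+1)*47 = 423
Denominator = 8 + 47 = 55
= 423/55 = 423/55

423/55


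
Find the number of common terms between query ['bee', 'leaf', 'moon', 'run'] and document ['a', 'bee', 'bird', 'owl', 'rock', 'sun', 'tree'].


Query terms: ['bee', 'leaf', 'moon', 'run']
Document terms: ['a', 'bee', 'bird', 'owl', 'rock', 'sun', 'tree']
Common terms: ['bee']
Overlap count = 1

1


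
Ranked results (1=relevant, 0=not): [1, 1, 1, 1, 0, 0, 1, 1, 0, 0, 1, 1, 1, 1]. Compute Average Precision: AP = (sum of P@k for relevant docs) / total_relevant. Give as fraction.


Computing P@k for each relevant position:
Position 1: relevant, P@1 = 1/1 = 1
Position 2: relevant, P@2 = 2/2 = 1
Position 3: relevant, P@3 = 3/3 = 1
Position 4: relevant, P@4 = 4/4 = 1
Position 5: not relevant
Position 6: not relevant
Position 7: relevant, P@7 = 5/7 = 5/7
Position 8: relevant, P@8 = 6/8 = 3/4
Position 9: not relevant
Position 10: not relevant
Position 11: relevant, P@11 = 7/11 = 7/11
Position 12: relevant, P@12 = 8/12 = 2/3
Position 13: relevant, P@13 = 9/13 = 9/13
Position 14: relevant, P@14 = 10/14 = 5/7
Sum of P@k = 1 + 1 + 1 + 1 + 5/7 + 3/4 + 7/11 + 2/3 + 9/13 + 5/7 = 98185/12012
AP = 98185/12012 / 10 = 19637/24024

19637/24024


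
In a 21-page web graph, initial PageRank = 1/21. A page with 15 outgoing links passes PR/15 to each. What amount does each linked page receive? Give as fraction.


Initial PR = 1/21 = 1/21
Outlinks = 15
Contribution per link = PR / outlinks
= 1/21 / 15
= 1/315

1/315


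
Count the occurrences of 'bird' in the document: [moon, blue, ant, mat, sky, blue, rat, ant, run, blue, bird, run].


Document has 12 words
Scanning for 'bird':
Found at positions: [10]
Count = 1

1


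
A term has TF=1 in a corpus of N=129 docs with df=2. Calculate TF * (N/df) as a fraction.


TF * (N/df)
= 1 * (129/2)
= 1 * 129/2
= 129/2

129/2


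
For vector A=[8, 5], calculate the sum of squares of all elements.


|A|^2 = sum of squared components
A[0]^2 = 8^2 = 64
A[1]^2 = 5^2 = 25
Sum = 64 + 25 = 89

89


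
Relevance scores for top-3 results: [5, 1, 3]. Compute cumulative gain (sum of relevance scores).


Cumulative Gain = sum of relevance scores
Position 1: rel=5, running sum=5
Position 2: rel=1, running sum=6
Position 3: rel=3, running sum=9
CG = 9

9


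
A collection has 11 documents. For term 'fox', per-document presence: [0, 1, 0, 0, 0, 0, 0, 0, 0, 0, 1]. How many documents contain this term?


Checking each document for 'fox':
Doc 1: absent
Doc 2: present
Doc 3: absent
Doc 4: absent
Doc 5: absent
Doc 6: absent
Doc 7: absent
Doc 8: absent
Doc 9: absent
Doc 10: absent
Doc 11: present
df = sum of presences = 0 + 1 + 0 + 0 + 0 + 0 + 0 + 0 + 0 + 0 + 1 = 2

2


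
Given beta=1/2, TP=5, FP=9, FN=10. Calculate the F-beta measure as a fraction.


P = TP/(TP+FP) = 5/14 = 5/14
R = TP/(TP+FN) = 5/15 = 1/3
beta^2 = 1/2^2 = 1/4
(1 + beta^2) = 5/4
Numerator = (1+beta^2)*P*R = 25/168
Denominator = beta^2*P + R = 5/56 + 1/3 = 71/168
F_beta = 25/71

25/71


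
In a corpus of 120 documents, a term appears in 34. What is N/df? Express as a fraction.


IDF ratio = N / df
= 120 / 34
= 60/17

60/17


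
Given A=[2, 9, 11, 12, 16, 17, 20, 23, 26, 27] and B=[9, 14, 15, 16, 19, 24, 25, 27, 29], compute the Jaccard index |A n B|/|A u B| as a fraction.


A intersect B = [9, 16, 27]
|A intersect B| = 3
A union B = [2, 9, 11, 12, 14, 15, 16, 17, 19, 20, 23, 24, 25, 26, 27, 29]
|A union B| = 16
Jaccard = 3/16 = 3/16

3/16


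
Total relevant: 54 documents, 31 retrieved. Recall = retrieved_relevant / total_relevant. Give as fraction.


Recall = retrieved_relevant / total_relevant
= 31 / 54
= 31 / (31 + 23)
= 31/54

31/54


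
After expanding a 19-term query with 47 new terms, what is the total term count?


Original terms: 19
Expansion terms: 47
Total = 19 + 47 = 66

66


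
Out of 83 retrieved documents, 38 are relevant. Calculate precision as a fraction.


Precision = relevant_retrieved / total_retrieved
= 38 / 83
= 38 / (38 + 45)
= 38/83

38/83


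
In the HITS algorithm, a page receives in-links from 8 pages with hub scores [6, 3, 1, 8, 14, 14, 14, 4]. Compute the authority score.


Authority = sum of hub scores of in-linkers
In-link 1: hub score = 6
In-link 2: hub score = 3
In-link 3: hub score = 1
In-link 4: hub score = 8
In-link 5: hub score = 14
In-link 6: hub score = 14
In-link 7: hub score = 14
In-link 8: hub score = 4
Authority = 6 + 3 + 1 + 8 + 14 + 14 + 14 + 4 = 64

64


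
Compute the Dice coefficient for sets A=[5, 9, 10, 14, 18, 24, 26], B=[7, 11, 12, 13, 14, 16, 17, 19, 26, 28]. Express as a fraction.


A intersect B = [14, 26]
|A intersect B| = 2
|A| = 7, |B| = 10
Dice = 2*2 / (7+10)
= 4 / 17 = 4/17

4/17


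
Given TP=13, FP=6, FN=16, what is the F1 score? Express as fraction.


F1 = 2 * P * R / (P + R)
P = TP/(TP+FP) = 13/19 = 13/19
R = TP/(TP+FN) = 13/29 = 13/29
2 * P * R = 2 * 13/19 * 13/29 = 338/551
P + R = 13/19 + 13/29 = 624/551
F1 = 338/551 / 624/551 = 13/24

13/24


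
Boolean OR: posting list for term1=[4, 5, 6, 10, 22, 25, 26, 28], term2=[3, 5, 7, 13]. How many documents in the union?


Boolean OR: find union of posting lists
term1 docs: [4, 5, 6, 10, 22, 25, 26, 28]
term2 docs: [3, 5, 7, 13]
Union: [3, 4, 5, 6, 7, 10, 13, 22, 25, 26, 28]
|union| = 11

11


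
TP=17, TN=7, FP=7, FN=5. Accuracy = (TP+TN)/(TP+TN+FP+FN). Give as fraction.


Accuracy = (TP + TN) / (TP + TN + FP + FN)
TP + TN = 17 + 7 = 24
Total = 17 + 7 + 7 + 5 = 36
Accuracy = 24 / 36 = 2/3

2/3


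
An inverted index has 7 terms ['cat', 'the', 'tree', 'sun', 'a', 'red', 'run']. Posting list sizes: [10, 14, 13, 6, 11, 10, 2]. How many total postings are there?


Summing posting list sizes:
'cat': 10 postings
'the': 14 postings
'tree': 13 postings
'sun': 6 postings
'a': 11 postings
'red': 10 postings
'run': 2 postings
Total = 10 + 14 + 13 + 6 + 11 + 10 + 2 = 66

66


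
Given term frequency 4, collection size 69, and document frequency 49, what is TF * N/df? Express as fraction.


TF * (N/df)
= 4 * (69/49)
= 4 * 69/49
= 276/49

276/49


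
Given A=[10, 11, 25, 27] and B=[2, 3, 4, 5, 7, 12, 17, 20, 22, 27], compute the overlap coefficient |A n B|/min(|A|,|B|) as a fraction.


A intersect B = [27]
|A intersect B| = 1
min(|A|, |B|) = min(4, 10) = 4
Overlap = 1 / 4 = 1/4

1/4


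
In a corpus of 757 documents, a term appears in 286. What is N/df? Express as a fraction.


IDF ratio = N / df
= 757 / 286
= 757/286

757/286


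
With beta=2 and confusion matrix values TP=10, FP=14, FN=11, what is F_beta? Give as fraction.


P = TP/(TP+FP) = 10/24 = 5/12
R = TP/(TP+FN) = 10/21 = 10/21
beta^2 = 2^2 = 4
(1 + beta^2) = 5
Numerator = (1+beta^2)*P*R = 125/126
Denominator = beta^2*P + R = 5/3 + 10/21 = 15/7
F_beta = 25/54

25/54


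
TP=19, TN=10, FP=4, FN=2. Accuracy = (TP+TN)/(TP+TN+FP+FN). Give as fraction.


Accuracy = (TP + TN) / (TP + TN + FP + FN)
TP + TN = 19 + 10 = 29
Total = 19 + 10 + 4 + 2 = 35
Accuracy = 29 / 35 = 29/35

29/35


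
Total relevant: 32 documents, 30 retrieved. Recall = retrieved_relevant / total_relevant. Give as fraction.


Recall = retrieved_relevant / total_relevant
= 30 / 32
= 30 / (30 + 2)
= 15/16

15/16


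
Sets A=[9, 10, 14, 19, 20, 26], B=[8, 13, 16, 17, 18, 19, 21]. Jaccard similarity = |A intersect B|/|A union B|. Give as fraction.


A intersect B = [19]
|A intersect B| = 1
A union B = [8, 9, 10, 13, 14, 16, 17, 18, 19, 20, 21, 26]
|A union B| = 12
Jaccard = 1/12 = 1/12

1/12


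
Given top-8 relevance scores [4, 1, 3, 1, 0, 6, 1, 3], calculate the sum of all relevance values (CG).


Cumulative Gain = sum of relevance scores
Position 1: rel=4, running sum=4
Position 2: rel=1, running sum=5
Position 3: rel=3, running sum=8
Position 4: rel=1, running sum=9
Position 5: rel=0, running sum=9
Position 6: rel=6, running sum=15
Position 7: rel=1, running sum=16
Position 8: rel=3, running sum=19
CG = 19

19


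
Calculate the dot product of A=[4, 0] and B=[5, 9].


Dot product = sum of element-wise products
A[0]*B[0] = 4*5 = 20
A[1]*B[1] = 0*9 = 0
Sum = 20 + 0 = 20

20


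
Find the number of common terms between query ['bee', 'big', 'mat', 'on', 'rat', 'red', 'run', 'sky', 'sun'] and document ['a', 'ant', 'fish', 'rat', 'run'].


Query terms: ['bee', 'big', 'mat', 'on', 'rat', 'red', 'run', 'sky', 'sun']
Document terms: ['a', 'ant', 'fish', 'rat', 'run']
Common terms: ['rat', 'run']
Overlap count = 2

2


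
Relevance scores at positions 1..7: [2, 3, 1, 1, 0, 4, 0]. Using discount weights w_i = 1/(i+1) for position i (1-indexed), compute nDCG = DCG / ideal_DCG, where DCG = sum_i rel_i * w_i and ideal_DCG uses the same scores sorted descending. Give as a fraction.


Position discount weights w_i = 1/(i+1) for i=1..7:
Weights = [1/2, 1/3, 1/4, 1/5, 1/6, 1/7, 1/8]
Actual relevance: [2, 3, 1, 1, 0, 4, 0]
DCG = 2/2 + 3/3 + 1/4 + 1/5 + 0/6 + 4/7 + 0/8 = 423/140
Ideal relevance (sorted desc): [4, 3, 2, 1, 1, 0, 0]
Ideal DCG = 4/2 + 3/3 + 2/4 + 1/5 + 1/6 + 0/7 + 0/8 = 58/15
nDCG = DCG / ideal_DCG = 423/140 / 58/15 = 1269/1624

1269/1624


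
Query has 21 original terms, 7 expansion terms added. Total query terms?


Original terms: 21
Expansion terms: 7
Total = 21 + 7 = 28

28


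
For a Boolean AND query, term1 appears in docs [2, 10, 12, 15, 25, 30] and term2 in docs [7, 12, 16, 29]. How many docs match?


Boolean AND: find intersection of posting lists
term1 docs: [2, 10, 12, 15, 25, 30]
term2 docs: [7, 12, 16, 29]
Intersection: [12]
|intersection| = 1

1


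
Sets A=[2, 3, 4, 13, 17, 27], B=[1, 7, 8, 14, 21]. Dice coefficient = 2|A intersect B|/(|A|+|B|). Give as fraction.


A intersect B = []
|A intersect B| = 0
|A| = 6, |B| = 5
Dice = 2*0 / (6+5)
= 0 / 11 = 0

0


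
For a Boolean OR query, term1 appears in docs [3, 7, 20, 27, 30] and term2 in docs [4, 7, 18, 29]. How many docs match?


Boolean OR: find union of posting lists
term1 docs: [3, 7, 20, 27, 30]
term2 docs: [4, 7, 18, 29]
Union: [3, 4, 7, 18, 20, 27, 29, 30]
|union| = 8

8


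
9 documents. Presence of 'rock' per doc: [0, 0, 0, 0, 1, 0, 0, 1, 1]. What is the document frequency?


Checking each document for 'rock':
Doc 1: absent
Doc 2: absent
Doc 3: absent
Doc 4: absent
Doc 5: present
Doc 6: absent
Doc 7: absent
Doc 8: present
Doc 9: present
df = sum of presences = 0 + 0 + 0 + 0 + 1 + 0 + 0 + 1 + 1 = 3

3


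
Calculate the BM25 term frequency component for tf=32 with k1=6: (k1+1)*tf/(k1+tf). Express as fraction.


BM25 TF component = (k1+1)*tf / (k1+tf)
k1 = 6, tf = 32
Numerator = (6+1)*32 = 224
Denominator = 6 + 32 = 38
= 224/38 = 112/19

112/19


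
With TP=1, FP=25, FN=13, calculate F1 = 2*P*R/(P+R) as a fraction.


F1 = 2 * P * R / (P + R)
P = TP/(TP+FP) = 1/26 = 1/26
R = TP/(TP+FN) = 1/14 = 1/14
2 * P * R = 2 * 1/26 * 1/14 = 1/182
P + R = 1/26 + 1/14 = 10/91
F1 = 1/182 / 10/91 = 1/20

1/20


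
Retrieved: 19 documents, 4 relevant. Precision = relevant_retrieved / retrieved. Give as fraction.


Precision = relevant_retrieved / total_retrieved
= 4 / 19
= 4 / (4 + 15)
= 4/19

4/19


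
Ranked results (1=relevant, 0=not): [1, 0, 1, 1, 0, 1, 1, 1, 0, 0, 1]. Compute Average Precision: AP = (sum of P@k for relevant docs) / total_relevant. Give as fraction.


Computing P@k for each relevant position:
Position 1: relevant, P@1 = 1/1 = 1
Position 2: not relevant
Position 3: relevant, P@3 = 2/3 = 2/3
Position 4: relevant, P@4 = 3/4 = 3/4
Position 5: not relevant
Position 6: relevant, P@6 = 4/6 = 2/3
Position 7: relevant, P@7 = 5/7 = 5/7
Position 8: relevant, P@8 = 6/8 = 3/4
Position 9: not relevant
Position 10: not relevant
Position 11: relevant, P@11 = 7/11 = 7/11
Sum of P@k = 1 + 2/3 + 3/4 + 2/3 + 5/7 + 3/4 + 7/11 = 2395/462
AP = 2395/462 / 7 = 2395/3234

2395/3234


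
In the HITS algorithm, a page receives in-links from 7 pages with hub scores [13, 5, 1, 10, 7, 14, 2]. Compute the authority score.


Authority = sum of hub scores of in-linkers
In-link 1: hub score = 13
In-link 2: hub score = 5
In-link 3: hub score = 1
In-link 4: hub score = 10
In-link 5: hub score = 7
In-link 6: hub score = 14
In-link 7: hub score = 2
Authority = 13 + 5 + 1 + 10 + 7 + 14 + 2 = 52

52


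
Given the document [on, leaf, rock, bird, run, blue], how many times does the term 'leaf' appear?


Document has 6 words
Scanning for 'leaf':
Found at positions: [1]
Count = 1

1


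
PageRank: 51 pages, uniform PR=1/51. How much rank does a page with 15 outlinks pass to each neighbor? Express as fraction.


Initial PR = 1/51 = 1/51
Outlinks = 15
Contribution per link = PR / outlinks
= 1/51 / 15
= 1/765

1/765


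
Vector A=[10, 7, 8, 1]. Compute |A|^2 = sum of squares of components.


|A|^2 = sum of squared components
A[0]^2 = 10^2 = 100
A[1]^2 = 7^2 = 49
A[2]^2 = 8^2 = 64
A[3]^2 = 1^2 = 1
Sum = 100 + 49 + 64 + 1 = 214

214


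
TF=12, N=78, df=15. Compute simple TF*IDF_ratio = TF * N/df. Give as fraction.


TF * (N/df)
= 12 * (78/15)
= 12 * 26/5
= 312/5

312/5


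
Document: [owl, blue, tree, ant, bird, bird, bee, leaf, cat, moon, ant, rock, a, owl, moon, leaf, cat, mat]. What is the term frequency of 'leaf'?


Document has 18 words
Scanning for 'leaf':
Found at positions: [7, 15]
Count = 2

2


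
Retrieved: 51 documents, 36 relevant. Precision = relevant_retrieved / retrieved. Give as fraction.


Precision = relevant_retrieved / total_retrieved
= 36 / 51
= 36 / (36 + 15)
= 12/17

12/17


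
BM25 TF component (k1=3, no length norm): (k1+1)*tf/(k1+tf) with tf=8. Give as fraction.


BM25 TF component = (k1+1)*tf / (k1+tf)
k1 = 3, tf = 8
Numerator = (3+1)*8 = 32
Denominator = 3 + 8 = 11
= 32/11 = 32/11

32/11


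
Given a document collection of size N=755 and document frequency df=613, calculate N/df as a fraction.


IDF ratio = N / df
= 755 / 613
= 755/613

755/613


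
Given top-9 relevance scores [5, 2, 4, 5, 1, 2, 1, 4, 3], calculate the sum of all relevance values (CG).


Cumulative Gain = sum of relevance scores
Position 1: rel=5, running sum=5
Position 2: rel=2, running sum=7
Position 3: rel=4, running sum=11
Position 4: rel=5, running sum=16
Position 5: rel=1, running sum=17
Position 6: rel=2, running sum=19
Position 7: rel=1, running sum=20
Position 8: rel=4, running sum=24
Position 9: rel=3, running sum=27
CG = 27

27


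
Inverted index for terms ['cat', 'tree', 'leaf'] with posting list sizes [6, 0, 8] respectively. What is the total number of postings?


Summing posting list sizes:
'cat': 6 postings
'tree': 0 postings
'leaf': 8 postings
Total = 6 + 0 + 8 = 14

14


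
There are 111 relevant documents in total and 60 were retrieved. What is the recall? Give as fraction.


Recall = retrieved_relevant / total_relevant
= 60 / 111
= 60 / (60 + 51)
= 20/37

20/37


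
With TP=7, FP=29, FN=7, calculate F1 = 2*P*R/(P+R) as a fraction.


F1 = 2 * P * R / (P + R)
P = TP/(TP+FP) = 7/36 = 7/36
R = TP/(TP+FN) = 7/14 = 1/2
2 * P * R = 2 * 7/36 * 1/2 = 7/36
P + R = 7/36 + 1/2 = 25/36
F1 = 7/36 / 25/36 = 7/25

7/25


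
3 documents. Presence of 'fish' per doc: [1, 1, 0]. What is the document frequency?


Checking each document for 'fish':
Doc 1: present
Doc 2: present
Doc 3: absent
df = sum of presences = 1 + 1 + 0 = 2

2


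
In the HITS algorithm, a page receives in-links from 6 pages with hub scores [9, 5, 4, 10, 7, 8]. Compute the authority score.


Authority = sum of hub scores of in-linkers
In-link 1: hub score = 9
In-link 2: hub score = 5
In-link 3: hub score = 4
In-link 4: hub score = 10
In-link 5: hub score = 7
In-link 6: hub score = 8
Authority = 9 + 5 + 4 + 10 + 7 + 8 = 43

43


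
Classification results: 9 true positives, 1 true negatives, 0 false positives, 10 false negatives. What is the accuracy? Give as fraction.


Accuracy = (TP + TN) / (TP + TN + FP + FN)
TP + TN = 9 + 1 = 10
Total = 9 + 1 + 0 + 10 = 20
Accuracy = 10 / 20 = 1/2

1/2


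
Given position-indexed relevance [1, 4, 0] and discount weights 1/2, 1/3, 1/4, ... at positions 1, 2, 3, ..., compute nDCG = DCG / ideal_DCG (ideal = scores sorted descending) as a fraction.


Position discount weights w_i = 1/(i+1) for i=1..3:
Weights = [1/2, 1/3, 1/4]
Actual relevance: [1, 4, 0]
DCG = 1/2 + 4/3 + 0/4 = 11/6
Ideal relevance (sorted desc): [4, 1, 0]
Ideal DCG = 4/2 + 1/3 + 0/4 = 7/3
nDCG = DCG / ideal_DCG = 11/6 / 7/3 = 11/14

11/14


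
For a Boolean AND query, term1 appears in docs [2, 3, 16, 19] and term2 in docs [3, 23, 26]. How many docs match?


Boolean AND: find intersection of posting lists
term1 docs: [2, 3, 16, 19]
term2 docs: [3, 23, 26]
Intersection: [3]
|intersection| = 1

1


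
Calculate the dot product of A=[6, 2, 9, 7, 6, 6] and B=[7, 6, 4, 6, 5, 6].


Dot product = sum of element-wise products
A[0]*B[0] = 6*7 = 42
A[1]*B[1] = 2*6 = 12
A[2]*B[2] = 9*4 = 36
A[3]*B[3] = 7*6 = 42
A[4]*B[4] = 6*5 = 30
A[5]*B[5] = 6*6 = 36
Sum = 42 + 12 + 36 + 42 + 30 + 36 = 198

198


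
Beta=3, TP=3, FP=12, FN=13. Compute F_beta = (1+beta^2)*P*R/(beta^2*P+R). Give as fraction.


P = TP/(TP+FP) = 3/15 = 1/5
R = TP/(TP+FN) = 3/16 = 3/16
beta^2 = 3^2 = 9
(1 + beta^2) = 10
Numerator = (1+beta^2)*P*R = 3/8
Denominator = beta^2*P + R = 9/5 + 3/16 = 159/80
F_beta = 10/53

10/53


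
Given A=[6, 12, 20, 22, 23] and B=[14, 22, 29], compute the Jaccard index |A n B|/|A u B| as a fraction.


A intersect B = [22]
|A intersect B| = 1
A union B = [6, 12, 14, 20, 22, 23, 29]
|A union B| = 7
Jaccard = 1/7 = 1/7

1/7


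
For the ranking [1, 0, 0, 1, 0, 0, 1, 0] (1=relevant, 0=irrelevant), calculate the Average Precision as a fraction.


Computing P@k for each relevant position:
Position 1: relevant, P@1 = 1/1 = 1
Position 2: not relevant
Position 3: not relevant
Position 4: relevant, P@4 = 2/4 = 1/2
Position 5: not relevant
Position 6: not relevant
Position 7: relevant, P@7 = 3/7 = 3/7
Position 8: not relevant
Sum of P@k = 1 + 1/2 + 3/7 = 27/14
AP = 27/14 / 3 = 9/14

9/14


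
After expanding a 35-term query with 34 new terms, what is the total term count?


Original terms: 35
Expansion terms: 34
Total = 35 + 34 = 69

69


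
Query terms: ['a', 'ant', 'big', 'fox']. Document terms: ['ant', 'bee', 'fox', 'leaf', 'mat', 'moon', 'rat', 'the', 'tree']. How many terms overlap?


Query terms: ['a', 'ant', 'big', 'fox']
Document terms: ['ant', 'bee', 'fox', 'leaf', 'mat', 'moon', 'rat', 'the', 'tree']
Common terms: ['ant', 'fox']
Overlap count = 2

2


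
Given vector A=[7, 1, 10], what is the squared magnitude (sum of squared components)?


|A|^2 = sum of squared components
A[0]^2 = 7^2 = 49
A[1]^2 = 1^2 = 1
A[2]^2 = 10^2 = 100
Sum = 49 + 1 + 100 = 150

150


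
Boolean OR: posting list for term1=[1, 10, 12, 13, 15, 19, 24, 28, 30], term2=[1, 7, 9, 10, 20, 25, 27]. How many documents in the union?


Boolean OR: find union of posting lists
term1 docs: [1, 10, 12, 13, 15, 19, 24, 28, 30]
term2 docs: [1, 7, 9, 10, 20, 25, 27]
Union: [1, 7, 9, 10, 12, 13, 15, 19, 20, 24, 25, 27, 28, 30]
|union| = 14

14


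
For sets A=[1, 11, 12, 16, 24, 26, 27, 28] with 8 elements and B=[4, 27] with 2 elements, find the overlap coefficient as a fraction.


A intersect B = [27]
|A intersect B| = 1
min(|A|, |B|) = min(8, 2) = 2
Overlap = 1 / 2 = 1/2

1/2


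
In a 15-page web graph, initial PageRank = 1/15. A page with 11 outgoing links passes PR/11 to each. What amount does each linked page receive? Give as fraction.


Initial PR = 1/15 = 1/15
Outlinks = 11
Contribution per link = PR / outlinks
= 1/15 / 11
= 1/165

1/165


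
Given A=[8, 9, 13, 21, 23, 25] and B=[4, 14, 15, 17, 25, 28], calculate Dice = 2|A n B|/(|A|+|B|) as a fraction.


A intersect B = [25]
|A intersect B| = 1
|A| = 6, |B| = 6
Dice = 2*1 / (6+6)
= 2 / 12 = 1/6

1/6


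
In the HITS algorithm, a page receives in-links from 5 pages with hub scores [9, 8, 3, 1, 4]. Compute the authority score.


Authority = sum of hub scores of in-linkers
In-link 1: hub score = 9
In-link 2: hub score = 8
In-link 3: hub score = 3
In-link 4: hub score = 1
In-link 5: hub score = 4
Authority = 9 + 8 + 3 + 1 + 4 = 25

25


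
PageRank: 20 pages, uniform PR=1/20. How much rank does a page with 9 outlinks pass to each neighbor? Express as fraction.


Initial PR = 1/20 = 1/20
Outlinks = 9
Contribution per link = PR / outlinks
= 1/20 / 9
= 1/180

1/180


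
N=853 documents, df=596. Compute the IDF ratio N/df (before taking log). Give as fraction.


IDF ratio = N / df
= 853 / 596
= 853/596

853/596


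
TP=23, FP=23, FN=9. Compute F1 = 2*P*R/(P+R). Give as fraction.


F1 = 2 * P * R / (P + R)
P = TP/(TP+FP) = 23/46 = 1/2
R = TP/(TP+FN) = 23/32 = 23/32
2 * P * R = 2 * 1/2 * 23/32 = 23/32
P + R = 1/2 + 23/32 = 39/32
F1 = 23/32 / 39/32 = 23/39

23/39


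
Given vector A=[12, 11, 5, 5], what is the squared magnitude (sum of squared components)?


|A|^2 = sum of squared components
A[0]^2 = 12^2 = 144
A[1]^2 = 11^2 = 121
A[2]^2 = 5^2 = 25
A[3]^2 = 5^2 = 25
Sum = 144 + 121 + 25 + 25 = 315

315


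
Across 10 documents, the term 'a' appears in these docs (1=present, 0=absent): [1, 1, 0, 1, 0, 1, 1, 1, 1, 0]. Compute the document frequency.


Checking each document for 'a':
Doc 1: present
Doc 2: present
Doc 3: absent
Doc 4: present
Doc 5: absent
Doc 6: present
Doc 7: present
Doc 8: present
Doc 9: present
Doc 10: absent
df = sum of presences = 1 + 1 + 0 + 1 + 0 + 1 + 1 + 1 + 1 + 0 = 7

7


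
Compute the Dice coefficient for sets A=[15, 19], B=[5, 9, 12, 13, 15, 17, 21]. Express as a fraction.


A intersect B = [15]
|A intersect B| = 1
|A| = 2, |B| = 7
Dice = 2*1 / (2+7)
= 2 / 9 = 2/9

2/9


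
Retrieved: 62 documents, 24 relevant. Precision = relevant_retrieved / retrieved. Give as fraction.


Precision = relevant_retrieved / total_retrieved
= 24 / 62
= 24 / (24 + 38)
= 12/31

12/31


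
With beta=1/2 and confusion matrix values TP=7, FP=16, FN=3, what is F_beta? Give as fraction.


P = TP/(TP+FP) = 7/23 = 7/23
R = TP/(TP+FN) = 7/10 = 7/10
beta^2 = 1/2^2 = 1/4
(1 + beta^2) = 5/4
Numerator = (1+beta^2)*P*R = 49/184
Denominator = beta^2*P + R = 7/92 + 7/10 = 357/460
F_beta = 35/102

35/102


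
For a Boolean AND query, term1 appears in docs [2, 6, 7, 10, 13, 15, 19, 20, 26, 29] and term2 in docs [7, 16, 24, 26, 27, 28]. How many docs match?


Boolean AND: find intersection of posting lists
term1 docs: [2, 6, 7, 10, 13, 15, 19, 20, 26, 29]
term2 docs: [7, 16, 24, 26, 27, 28]
Intersection: [7, 26]
|intersection| = 2

2


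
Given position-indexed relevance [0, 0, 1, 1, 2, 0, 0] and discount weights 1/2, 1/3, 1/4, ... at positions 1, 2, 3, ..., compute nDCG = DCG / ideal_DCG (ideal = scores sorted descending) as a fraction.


Position discount weights w_i = 1/(i+1) for i=1..7:
Weights = [1/2, 1/3, 1/4, 1/5, 1/6, 1/7, 1/8]
Actual relevance: [0, 0, 1, 1, 2, 0, 0]
DCG = 0/2 + 0/3 + 1/4 + 1/5 + 2/6 + 0/7 + 0/8 = 47/60
Ideal relevance (sorted desc): [2, 1, 1, 0, 0, 0, 0]
Ideal DCG = 2/2 + 1/3 + 1/4 + 0/5 + 0/6 + 0/7 + 0/8 = 19/12
nDCG = DCG / ideal_DCG = 47/60 / 19/12 = 47/95

47/95


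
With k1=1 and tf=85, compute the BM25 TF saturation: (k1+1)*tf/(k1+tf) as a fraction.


BM25 TF component = (k1+1)*tf / (k1+tf)
k1 = 1, tf = 85
Numerator = (1+1)*85 = 170
Denominator = 1 + 85 = 86
= 170/86 = 85/43

85/43


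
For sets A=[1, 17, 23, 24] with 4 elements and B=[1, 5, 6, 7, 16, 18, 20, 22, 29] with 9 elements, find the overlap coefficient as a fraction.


A intersect B = [1]
|A intersect B| = 1
min(|A|, |B|) = min(4, 9) = 4
Overlap = 1 / 4 = 1/4

1/4


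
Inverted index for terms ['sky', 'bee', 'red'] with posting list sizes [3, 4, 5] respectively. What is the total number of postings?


Summing posting list sizes:
'sky': 3 postings
'bee': 4 postings
'red': 5 postings
Total = 3 + 4 + 5 = 12

12


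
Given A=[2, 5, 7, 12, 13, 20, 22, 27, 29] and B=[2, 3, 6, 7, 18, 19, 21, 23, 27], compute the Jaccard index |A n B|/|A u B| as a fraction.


A intersect B = [2, 7, 27]
|A intersect B| = 3
A union B = [2, 3, 5, 6, 7, 12, 13, 18, 19, 20, 21, 22, 23, 27, 29]
|A union B| = 15
Jaccard = 3/15 = 1/5

1/5


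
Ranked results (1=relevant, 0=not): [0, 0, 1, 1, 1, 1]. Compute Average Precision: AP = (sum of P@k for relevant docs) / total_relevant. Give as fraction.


Computing P@k for each relevant position:
Position 1: not relevant
Position 2: not relevant
Position 3: relevant, P@3 = 1/3 = 1/3
Position 4: relevant, P@4 = 2/4 = 1/2
Position 5: relevant, P@5 = 3/5 = 3/5
Position 6: relevant, P@6 = 4/6 = 2/3
Sum of P@k = 1/3 + 1/2 + 3/5 + 2/3 = 21/10
AP = 21/10 / 4 = 21/40

21/40
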